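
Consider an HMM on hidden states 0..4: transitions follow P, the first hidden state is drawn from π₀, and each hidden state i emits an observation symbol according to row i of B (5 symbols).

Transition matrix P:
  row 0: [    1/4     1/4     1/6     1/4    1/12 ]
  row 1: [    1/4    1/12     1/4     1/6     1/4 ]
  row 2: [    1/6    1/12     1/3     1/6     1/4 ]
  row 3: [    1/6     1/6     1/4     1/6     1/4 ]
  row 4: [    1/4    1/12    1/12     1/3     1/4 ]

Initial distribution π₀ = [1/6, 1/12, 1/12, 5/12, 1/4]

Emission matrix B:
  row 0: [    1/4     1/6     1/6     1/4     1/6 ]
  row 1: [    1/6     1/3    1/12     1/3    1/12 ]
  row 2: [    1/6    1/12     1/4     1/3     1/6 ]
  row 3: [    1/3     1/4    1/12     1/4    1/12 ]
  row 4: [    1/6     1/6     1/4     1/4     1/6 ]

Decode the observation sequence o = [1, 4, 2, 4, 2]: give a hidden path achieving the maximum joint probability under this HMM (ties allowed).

t=0: δ = [2.778e-02, 2.778e-02, 6.944e-03, 1.042e-01, 4.167e-02]  (obs o_0=1)
t=1: δ = [2.894e-03, 1.447e-03, 4.340e-03, 1.447e-03, 4.340e-03]  ψ = [3, 3, 3, 3, 3]  (obs o_1=4)
t=2: δ = [1.808e-04, 6.028e-05, 3.617e-04, 1.206e-04, 2.713e-04]  ψ = [4, 0, 2, 4, 2]  (obs o_2=2)
t=3: δ = [1.130e-05, 3.768e-06, 2.009e-05, 7.535e-06, 1.507e-05]  ψ = [4, 0, 2, 4, 2]  (obs o_3=4)
t=4: δ = [6.279e-07, 2.355e-07, 1.674e-06, 4.186e-07, 1.256e-06]  ψ = [4, 0, 2, 4, 2]  (obs o_4=2)
backtrack: best end state = 2; path = [3, 2, 2, 2, 2]

path = [3, 2, 2, 2, 2]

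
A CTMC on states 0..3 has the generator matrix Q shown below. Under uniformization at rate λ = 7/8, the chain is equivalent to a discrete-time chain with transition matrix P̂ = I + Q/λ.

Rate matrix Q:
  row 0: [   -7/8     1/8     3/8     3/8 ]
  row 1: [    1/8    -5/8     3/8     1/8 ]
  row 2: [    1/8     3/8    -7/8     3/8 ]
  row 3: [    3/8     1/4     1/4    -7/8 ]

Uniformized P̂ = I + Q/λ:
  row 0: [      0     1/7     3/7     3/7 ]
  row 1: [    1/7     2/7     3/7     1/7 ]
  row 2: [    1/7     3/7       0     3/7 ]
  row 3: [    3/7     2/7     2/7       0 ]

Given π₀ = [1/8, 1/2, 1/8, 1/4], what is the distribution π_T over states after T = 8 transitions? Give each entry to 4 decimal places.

t=0: π = [0.1250, 0.5000, 0.1250, 0.2500]
t=1: π = [0.1964, 0.2857, 0.3393, 0.1786]
t=2: π = [0.1658, 0.3061, 0.2577, 0.2704]
t=3: π = [0.1964, 0.2988, 0.2795, 0.2252]
t=4: π = [0.1791, 0.2976, 0.2766, 0.2467]
t=5: π = [0.1877, 0.2996, 0.2748, 0.2378]
t=6: π = [0.1840, 0.2981, 0.2768, 0.2410]
t=7: π = [0.1854, 0.2990, 0.2755, 0.2401]
t=8: π = [0.1850, 0.2986, 0.2762, 0.2403]

π = [0.1850, 0.2986, 0.2762, 0.2403]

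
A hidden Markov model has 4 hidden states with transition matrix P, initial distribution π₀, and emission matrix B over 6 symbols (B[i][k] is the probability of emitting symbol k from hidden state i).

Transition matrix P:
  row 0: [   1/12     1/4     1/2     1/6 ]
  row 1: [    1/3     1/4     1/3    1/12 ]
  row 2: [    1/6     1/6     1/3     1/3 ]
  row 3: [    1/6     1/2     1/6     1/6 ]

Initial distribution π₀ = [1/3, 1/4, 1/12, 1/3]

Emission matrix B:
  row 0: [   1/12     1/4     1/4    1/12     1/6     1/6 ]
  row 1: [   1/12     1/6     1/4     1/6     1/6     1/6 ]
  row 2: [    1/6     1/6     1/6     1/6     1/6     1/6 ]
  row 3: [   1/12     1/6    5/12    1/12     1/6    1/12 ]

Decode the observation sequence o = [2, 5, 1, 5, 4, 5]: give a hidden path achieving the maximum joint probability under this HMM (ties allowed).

path = [3, 1, 0, 2, 3, 1]

t=0: δ = [8.333e-02, 6.250e-02, 1.389e-02, 1.389e-01]  (obs o_0=2)
t=1: δ = [3.858e-03, 1.157e-02, 6.944e-03, 1.929e-03]  ψ = [3, 3, 0, 3]  (obs o_1=5)
t=2: δ = [9.645e-04, 4.823e-04, 6.430e-04, 3.858e-04]  ψ = [1, 1, 1, 2]  (obs o_2=1)
t=3: δ = [2.679e-05, 4.019e-05, 8.038e-05, 1.786e-05]  ψ = [1, 0, 0, 2]  (obs o_3=5)
t=4: δ = [2.233e-06, 2.233e-06, 4.465e-06, 4.465e-06]  ψ = [1, 2, 2, 2]  (obs o_4=4)
t=5: δ = [1.240e-07, 3.721e-07, 2.481e-07, 1.240e-07]  ψ = [1, 3, 2, 2]  (obs o_5=5)
backtrack: best end state = 1; path = [3, 1, 0, 2, 3, 1]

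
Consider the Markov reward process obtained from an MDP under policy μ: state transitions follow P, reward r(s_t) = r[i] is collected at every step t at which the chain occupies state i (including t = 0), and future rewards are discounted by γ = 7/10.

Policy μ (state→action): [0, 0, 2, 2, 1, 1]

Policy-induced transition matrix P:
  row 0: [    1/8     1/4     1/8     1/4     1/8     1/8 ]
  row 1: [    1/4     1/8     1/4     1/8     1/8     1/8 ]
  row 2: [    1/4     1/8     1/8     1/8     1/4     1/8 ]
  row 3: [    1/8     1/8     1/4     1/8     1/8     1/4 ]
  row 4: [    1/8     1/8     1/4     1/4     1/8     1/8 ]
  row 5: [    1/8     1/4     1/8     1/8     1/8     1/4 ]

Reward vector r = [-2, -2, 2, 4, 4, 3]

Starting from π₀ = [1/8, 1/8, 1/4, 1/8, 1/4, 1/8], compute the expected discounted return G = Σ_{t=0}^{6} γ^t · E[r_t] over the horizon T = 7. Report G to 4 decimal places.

G = 4.8985

t=0: π = [0.1250, 0.1250, 0.2500, 0.1250, 0.2500, 0.1250], E[r] = 1.8750, γ^t·E[r] = 1.875000, running G = 1.875000
t=1: π = [0.1719, 0.1563, 0.1875, 0.1719, 0.1563, 0.1563], E[r] = 1.5000, γ^t·E[r] = 1.050000, running G = 2.925000
t=2: π = [0.1680, 0.1660, 0.1855, 0.1660, 0.1484, 0.1660], E[r] = 1.4590, γ^t·E[r] = 0.714902, running G = 3.639902
t=3: π = [0.1689, 0.1667, 0.1851, 0.1646, 0.1482, 0.1665], E[r] = 1.4492, γ^t·E[r] = 0.497082, running G = 4.136984
t=4: π = [0.1690, 0.1669, 0.1849, 0.1646, 0.1481, 0.1664], E[r] = 1.4483, γ^t·E[r] = 0.347738, running G = 4.484722
t=5: π = [0.1690, 0.1669, 0.1850, 0.1646, 0.1481, 0.1664], E[r] = 1.4483, γ^t·E[r] = 0.243412, running G = 4.728134
t=6: π = [0.1690, 0.1669, 0.1850, 0.1646, 0.1481, 0.1664], E[r] = 1.4483, γ^t·E[r] = 0.170388, running G = 4.898521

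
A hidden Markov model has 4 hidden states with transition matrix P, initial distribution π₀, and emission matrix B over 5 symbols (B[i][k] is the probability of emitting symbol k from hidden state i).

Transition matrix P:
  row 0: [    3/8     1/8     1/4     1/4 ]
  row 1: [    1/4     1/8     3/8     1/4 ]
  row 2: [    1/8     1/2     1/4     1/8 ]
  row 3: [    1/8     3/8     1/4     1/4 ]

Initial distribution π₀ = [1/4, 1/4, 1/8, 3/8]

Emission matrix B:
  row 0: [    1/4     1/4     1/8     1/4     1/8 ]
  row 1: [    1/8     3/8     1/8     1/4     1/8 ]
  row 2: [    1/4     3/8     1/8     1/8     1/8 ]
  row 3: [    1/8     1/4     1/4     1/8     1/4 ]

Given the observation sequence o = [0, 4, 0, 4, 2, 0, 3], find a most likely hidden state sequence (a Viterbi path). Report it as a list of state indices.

path = [0, 0, 0, 3, 1, 2, 1]

t=0: δ = [6.250e-02, 3.125e-02, 3.125e-02, 4.688e-02]  (obs o_0=0)
t=1: δ = [2.930e-03, 2.197e-03, 1.953e-03, 3.906e-03]  ψ = [0, 3, 0, 0]  (obs o_1=4)
t=2: δ = [2.747e-04, 1.831e-04, 2.441e-04, 1.221e-04]  ψ = [0, 3, 3, 3]  (obs o_2=0)
t=3: δ = [1.287e-05, 1.526e-05, 8.583e-06, 1.717e-05]  ψ = [0, 2, 0, 0]  (obs o_3=4)
t=4: δ = [6.035e-07, 8.047e-07, 7.153e-07, 1.073e-06]  ψ = [0, 3, 1, 3]  (obs o_4=2)
t=5: δ = [5.658e-08, 5.029e-08, 7.544e-08, 3.353e-08]  ψ = [0, 3, 1, 3]  (obs o_5=0)
t=6: δ = [5.304e-09, 9.430e-09, 2.357e-09, 1.768e-09]  ψ = [0, 2, 1, 0]  (obs o_6=3)
backtrack: best end state = 1; path = [0, 0, 0, 3, 1, 2, 1]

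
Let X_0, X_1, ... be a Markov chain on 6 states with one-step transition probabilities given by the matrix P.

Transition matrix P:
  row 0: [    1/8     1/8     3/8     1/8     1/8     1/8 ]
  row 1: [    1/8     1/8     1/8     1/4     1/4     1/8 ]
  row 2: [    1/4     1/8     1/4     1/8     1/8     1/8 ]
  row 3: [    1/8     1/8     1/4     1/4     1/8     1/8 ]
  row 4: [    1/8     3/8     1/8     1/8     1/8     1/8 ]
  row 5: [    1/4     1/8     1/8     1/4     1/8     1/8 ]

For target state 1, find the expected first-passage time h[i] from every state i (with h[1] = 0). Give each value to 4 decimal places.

h = [6.4000, 0.0000, 6.4000, 6.4000, 4.8000, 6.4000]

First-step conditioning: h[1] = 0; for i ≠ 1, h[i] = 1 + Σ_k P[i][k]·h[k].
  h[0] = 1 + 1/8·h[0] + 3/8·h[2] + 1/8·h[3] + 1/8·h[4] + 1/8·h[5]
  h[2] = 1 + 1/4·h[0] + 1/4·h[2] + 1/8·h[3] + 1/8·h[4] + 1/8·h[5]
  h[3] = 1 + 1/8·h[0] + 1/4·h[2] + 1/4·h[3] + 1/8·h[4] + 1/8·h[5]
  h[4] = 1 + 1/8·h[0] + 1/8·h[2] + 1/8·h[3] + 1/8·h[4] + 1/8·h[5]
  h[5] = 1 + 1/4·h[0] + 1/8·h[2] + 1/4·h[3] + 1/8·h[4] + 1/8·h[5]
Solving the 5×5 linear system over states ≠ 1 gives exactly h = [32/5, 0, 32/5, 32/5, 24/5, 32/5] (h[1] = 0 is the target).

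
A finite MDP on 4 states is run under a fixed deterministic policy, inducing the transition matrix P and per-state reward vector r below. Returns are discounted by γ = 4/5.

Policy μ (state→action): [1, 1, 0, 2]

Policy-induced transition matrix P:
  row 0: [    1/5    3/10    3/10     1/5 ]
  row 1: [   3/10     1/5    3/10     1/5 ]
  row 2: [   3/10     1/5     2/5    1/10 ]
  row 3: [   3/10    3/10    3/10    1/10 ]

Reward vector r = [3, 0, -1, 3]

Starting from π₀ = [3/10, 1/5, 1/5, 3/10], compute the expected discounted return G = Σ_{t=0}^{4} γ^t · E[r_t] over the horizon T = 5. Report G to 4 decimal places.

G = 3.8232

t=0: π = [0.3000, 0.2000, 0.2000, 0.3000], E[r] = 1.6000, γ^t·E[r] = 1.600000, running G = 1.600000
t=1: π = [0.2700, 0.2600, 0.3200, 0.1500], E[r] = 0.9400, γ^t·E[r] = 0.752000, running G = 2.352000
t=2: π = [0.2730, 0.2420, 0.3320, 0.1530], E[r] = 0.9460, γ^t·E[r] = 0.605440, running G = 2.957440
t=3: π = [0.2727, 0.2426, 0.3332, 0.1515], E[r] = 0.9394, γ^t·E[r] = 0.480973, running G = 3.438413
t=4: π = [0.2727, 0.2424, 0.3333, 0.1515], E[r] = 0.9395, γ^t·E[r] = 0.384803, running G = 3.823216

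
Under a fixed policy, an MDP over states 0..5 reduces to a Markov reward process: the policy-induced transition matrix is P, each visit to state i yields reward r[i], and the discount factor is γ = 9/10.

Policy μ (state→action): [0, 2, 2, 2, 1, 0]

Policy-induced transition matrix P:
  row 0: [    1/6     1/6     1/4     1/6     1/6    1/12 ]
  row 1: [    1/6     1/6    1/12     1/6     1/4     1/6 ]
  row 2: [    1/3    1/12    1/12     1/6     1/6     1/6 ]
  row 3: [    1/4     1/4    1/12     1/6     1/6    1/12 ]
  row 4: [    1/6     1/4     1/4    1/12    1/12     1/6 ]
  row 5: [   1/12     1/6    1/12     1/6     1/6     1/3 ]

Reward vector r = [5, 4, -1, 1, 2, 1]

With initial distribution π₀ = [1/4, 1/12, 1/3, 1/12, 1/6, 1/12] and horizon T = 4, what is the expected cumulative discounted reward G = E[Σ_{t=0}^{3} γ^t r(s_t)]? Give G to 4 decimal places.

t=0: π = [0.2500, 0.0833, 0.3333, 0.0833, 0.1667, 0.0833], E[r] = 1.7500, γ^t·E[r] = 1.750000, running G = 1.750000
t=1: π = [0.2222, 0.1597, 0.1528, 0.1528, 0.1597, 0.1528], E[r] = 2.2222, γ^t·E[r] = 2.000000, running G = 3.750000
t=2: π = [0.1921, 0.1800, 0.1470, 0.1534, 0.1667, 0.1609], E[r] = 2.1811, γ^t·E[r] = 1.766719, running G = 5.516719
t=3: π = [0.1905, 0.1811, 0.1431, 0.1528, 0.1678, 0.1647], E[r] = 2.1869, γ^t·E[r] = 1.594266, running G = 7.110984

G = 7.1110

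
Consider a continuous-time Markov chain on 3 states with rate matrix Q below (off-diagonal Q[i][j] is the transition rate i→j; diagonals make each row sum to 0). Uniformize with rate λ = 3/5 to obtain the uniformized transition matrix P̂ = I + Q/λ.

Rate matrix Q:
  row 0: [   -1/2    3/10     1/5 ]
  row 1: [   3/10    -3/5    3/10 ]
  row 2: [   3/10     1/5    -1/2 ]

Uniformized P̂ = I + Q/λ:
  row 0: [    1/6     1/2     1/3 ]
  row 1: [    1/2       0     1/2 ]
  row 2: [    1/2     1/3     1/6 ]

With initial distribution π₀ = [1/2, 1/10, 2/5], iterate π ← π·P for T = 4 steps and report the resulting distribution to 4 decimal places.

π = [0.3765, 0.2914, 0.3321]

t=0: π = [0.5000, 0.1000, 0.4000]
t=1: π = [0.3333, 0.3833, 0.2833]
t=2: π = [0.3889, 0.2611, 0.3500]
t=3: π = [0.3704, 0.3111, 0.3185]
t=4: π = [0.3765, 0.2914, 0.3321]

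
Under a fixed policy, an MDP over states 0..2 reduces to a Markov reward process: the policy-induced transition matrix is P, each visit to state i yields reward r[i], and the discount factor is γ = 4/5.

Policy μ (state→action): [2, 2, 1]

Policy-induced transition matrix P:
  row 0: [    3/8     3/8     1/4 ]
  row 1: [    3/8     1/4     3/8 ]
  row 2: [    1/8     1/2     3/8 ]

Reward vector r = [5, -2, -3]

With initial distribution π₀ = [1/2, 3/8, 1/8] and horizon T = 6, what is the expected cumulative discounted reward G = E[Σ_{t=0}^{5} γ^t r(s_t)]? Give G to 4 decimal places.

G = 0.9119

t=0: π = [0.5000, 0.3750, 0.1250], E[r] = 1.3750, γ^t·E[r] = 1.375000, running G = 1.375000
t=1: π = [0.3438, 0.3438, 0.3125], E[r] = 0.0938, γ^t·E[r] = 0.075000, running G = 1.450000
t=2: π = [0.2969, 0.3711, 0.3320], E[r] = -0.2539, γ^t·E[r] = -0.162500, running G = 1.287500
t=3: π = [0.2920, 0.3701, 0.3379], E[r] = -0.2939, γ^t·E[r] = -0.150500, running G = 1.137000
t=4: π = [0.2905, 0.3710, 0.3385], E[r] = -0.3048, γ^t·E[r] = -0.124850, running G = 1.012150
t=5: π = [0.2904, 0.3709, 0.3387], E[r] = -0.3061, γ^t·E[r] = -0.100290, running G = 0.911860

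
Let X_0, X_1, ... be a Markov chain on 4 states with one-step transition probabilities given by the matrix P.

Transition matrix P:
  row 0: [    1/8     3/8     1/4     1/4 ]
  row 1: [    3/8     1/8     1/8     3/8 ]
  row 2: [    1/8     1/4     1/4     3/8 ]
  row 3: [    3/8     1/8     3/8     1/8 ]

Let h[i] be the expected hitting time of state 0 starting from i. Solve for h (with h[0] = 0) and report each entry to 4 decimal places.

First-step conditioning: h[0] = 0; for i ≠ 0, h[i] = 1 + Σ_k P[i][k]·h[k].
  h[1] = 1 + 1/8·h[1] + 1/8·h[2] + 3/8·h[3]
  h[2] = 1 + 1/4·h[1] + 1/4·h[2] + 3/8·h[3]
  h[3] = 1 + 1/8·h[1] + 3/8·h[2] + 1/8·h[3]
Solving the 3×3 linear system over states ≠ 0 gives exactly h = [0, 280/89, 360/89, 296/89] (h[0] = 0 is the target).

h = [0.0000, 3.1461, 4.0449, 3.3258]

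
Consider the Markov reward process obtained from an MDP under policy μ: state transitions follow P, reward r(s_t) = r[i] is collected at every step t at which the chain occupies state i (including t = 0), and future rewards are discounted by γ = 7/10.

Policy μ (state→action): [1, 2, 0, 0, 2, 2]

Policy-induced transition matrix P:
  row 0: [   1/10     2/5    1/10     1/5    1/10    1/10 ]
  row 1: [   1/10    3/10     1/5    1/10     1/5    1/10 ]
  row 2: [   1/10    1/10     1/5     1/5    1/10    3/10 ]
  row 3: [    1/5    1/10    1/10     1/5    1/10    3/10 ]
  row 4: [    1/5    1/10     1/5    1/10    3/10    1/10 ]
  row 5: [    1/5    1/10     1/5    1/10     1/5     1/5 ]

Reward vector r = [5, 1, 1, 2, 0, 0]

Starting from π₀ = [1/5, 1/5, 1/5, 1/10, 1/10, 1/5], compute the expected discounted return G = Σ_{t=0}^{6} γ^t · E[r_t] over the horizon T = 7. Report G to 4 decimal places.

t=0: π = [0.2000, 0.2000, 0.2000, 0.1000, 0.1000, 0.2000], E[r] = 1.6000, γ^t·E[r] = 1.600000, running G = 1.600000
t=1: π = [0.1400, 0.2000, 0.1700, 0.1500, 0.1600, 0.1800], E[r] = 1.3700, γ^t·E[r] = 0.959000, running G = 2.559000
t=2: π = [0.1490, 0.1820, 0.1710, 0.1460, 0.1700, 0.1820], E[r] = 1.3900, γ^t·E[r] = 0.681100, running G = 3.240100
t=3: π = [0.1498, 0.1811, 0.1705, 0.1466, 0.1704, 0.1816], E[r] = 1.3938, γ^t·E[r] = 0.478073, running G = 3.718173
t=4: π = [0.1499, 0.1812, 0.1704, 0.1467, 0.1704, 0.1816], E[r] = 1.3942, γ^t·E[r] = 0.334747, running G = 4.052921
t=5: π = [0.1499, 0.1812, 0.1703, 0.1467, 0.1703, 0.1816], E[r] = 1.3942, γ^t·E[r] = 0.234328, running G = 4.287249
t=6: π = [0.1499, 0.1812, 0.1703, 0.1467, 0.1703, 0.1816], E[r] = 1.3942, γ^t·E[r] = 0.164029, running G = 4.451277

G = 4.4513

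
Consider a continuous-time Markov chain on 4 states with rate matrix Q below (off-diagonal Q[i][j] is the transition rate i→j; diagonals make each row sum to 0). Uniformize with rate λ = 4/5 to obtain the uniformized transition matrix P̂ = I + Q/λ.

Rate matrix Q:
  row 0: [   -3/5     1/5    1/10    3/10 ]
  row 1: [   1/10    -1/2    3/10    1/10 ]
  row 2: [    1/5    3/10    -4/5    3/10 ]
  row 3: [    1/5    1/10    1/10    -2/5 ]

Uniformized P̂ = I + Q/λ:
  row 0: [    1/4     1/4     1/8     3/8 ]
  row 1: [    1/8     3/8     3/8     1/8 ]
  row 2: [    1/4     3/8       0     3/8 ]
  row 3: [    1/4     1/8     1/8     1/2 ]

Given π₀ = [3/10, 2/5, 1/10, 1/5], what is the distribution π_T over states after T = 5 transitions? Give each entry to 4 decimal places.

t=0: π = [0.3000, 0.4000, 0.1000, 0.2000]
t=1: π = [0.2000, 0.2875, 0.2125, 0.3000]
t=2: π = [0.2141, 0.2750, 0.1703, 0.3406]
t=3: π = [0.2156, 0.2631, 0.1725, 0.3488]
t=4: π = [0.2171, 0.2608, 0.1692, 0.3528]
t=5: π = [0.2174, 0.2597, 0.1691, 0.3539]

π = [0.2174, 0.2597, 0.1691, 0.3539]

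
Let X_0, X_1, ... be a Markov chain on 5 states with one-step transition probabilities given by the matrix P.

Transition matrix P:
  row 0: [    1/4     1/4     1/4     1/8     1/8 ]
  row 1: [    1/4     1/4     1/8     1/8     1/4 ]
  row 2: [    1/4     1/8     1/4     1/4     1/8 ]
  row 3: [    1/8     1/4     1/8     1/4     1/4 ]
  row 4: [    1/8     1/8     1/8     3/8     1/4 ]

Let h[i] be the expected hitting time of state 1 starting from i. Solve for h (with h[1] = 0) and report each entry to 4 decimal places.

h = [4.9231, 0.0000, 5.5385, 4.9231, 5.5385]

First-step conditioning: h[1] = 0; for i ≠ 1, h[i] = 1 + Σ_k P[i][k]·h[k].
  h[0] = 1 + 1/4·h[0] + 1/4·h[2] + 1/8·h[3] + 1/8·h[4]
  h[2] = 1 + 1/4·h[0] + 1/4·h[2] + 1/4·h[3] + 1/8·h[4]
  h[3] = 1 + 1/8·h[0] + 1/8·h[2] + 1/4·h[3] + 1/4·h[4]
  h[4] = 1 + 1/8·h[0] + 1/8·h[2] + 3/8·h[3] + 1/4·h[4]
Solving the 4×4 linear system over states ≠ 1 gives exactly h = [64/13, 0, 72/13, 64/13, 72/13] (h[1] = 0 is the target).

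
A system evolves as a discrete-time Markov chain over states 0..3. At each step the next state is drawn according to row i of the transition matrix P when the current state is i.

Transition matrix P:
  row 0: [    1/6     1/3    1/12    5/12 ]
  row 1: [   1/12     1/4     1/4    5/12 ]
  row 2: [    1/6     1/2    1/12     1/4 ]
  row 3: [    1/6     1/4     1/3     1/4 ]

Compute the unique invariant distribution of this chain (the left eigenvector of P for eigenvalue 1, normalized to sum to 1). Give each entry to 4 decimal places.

π = [0.1403, 0.3161, 0.2175, 0.3261]

Balance equations π_j = Σ_i π_i·P[i][j]:
  π_0 = 1/6·π_0 + 1/12·π_1 + 1/6·π_2 + 1/6·π_3
  π_1 = 1/3·π_0 + 1/4·π_1 + 1/2·π_2 + 1/4·π_3
  π_2 = 1/12·π_0 + 1/4·π_1 + 1/12·π_2 + 1/3·π_3
  normalize: π_0 + π_1 + π_2 + π_3 = 1
Solving the linear system gives exactly π = [103/734, 116/367, 479/2202, 359/1101].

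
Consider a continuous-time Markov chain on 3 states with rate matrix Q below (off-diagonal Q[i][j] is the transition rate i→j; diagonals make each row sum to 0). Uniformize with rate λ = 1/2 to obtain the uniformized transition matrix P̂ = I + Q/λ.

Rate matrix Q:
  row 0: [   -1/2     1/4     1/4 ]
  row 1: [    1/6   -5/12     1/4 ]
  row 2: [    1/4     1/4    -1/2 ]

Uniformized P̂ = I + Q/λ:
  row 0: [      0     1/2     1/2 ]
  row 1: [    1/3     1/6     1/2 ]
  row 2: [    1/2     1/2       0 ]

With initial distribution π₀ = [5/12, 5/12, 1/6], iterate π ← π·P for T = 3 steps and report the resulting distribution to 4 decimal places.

π = [0.2724, 0.3735, 0.3542]

t=0: π = [0.4167, 0.4167, 0.1667]
t=1: π = [0.2222, 0.3611, 0.4167]
t=2: π = [0.3287, 0.3796, 0.2917]
t=3: π = [0.2724, 0.3735, 0.3542]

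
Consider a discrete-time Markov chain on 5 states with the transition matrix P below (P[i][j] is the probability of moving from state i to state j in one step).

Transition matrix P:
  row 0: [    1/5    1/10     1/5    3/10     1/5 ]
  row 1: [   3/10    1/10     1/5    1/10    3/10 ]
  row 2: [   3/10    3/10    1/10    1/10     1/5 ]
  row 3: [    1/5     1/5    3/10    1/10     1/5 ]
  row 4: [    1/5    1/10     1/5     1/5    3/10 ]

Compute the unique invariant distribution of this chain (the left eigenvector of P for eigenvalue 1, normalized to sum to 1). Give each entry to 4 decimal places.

π = [0.2354, 0.1566, 0.1974, 0.1710, 0.2396]

Balance equations π_j = Σ_i π_i·P[i][j]:
  π_0 = 1/5·π_0 + 3/10·π_1 + 3/10·π_2 + 1/5·π_3 + 1/5·π_4
  π_1 = 1/10·π_0 + 1/10·π_1 + 3/10·π_2 + 1/5·π_3 + 1/10·π_4
  π_2 = 1/5·π_0 + 1/5·π_1 + 1/10·π_2 + 3/10·π_3 + 1/5·π_4
  π_3 = 3/10·π_0 + 1/10·π_1 + 1/10·π_2 + 1/10·π_3 + 1/5·π_4
  normalize: π_0 + π_1 + π_2 + π_3 + π_4 = 1
Solving the linear system gives exactly π = [2897/12307, 1927/12307, 2429/12307, 2105/12307, 2949/12307].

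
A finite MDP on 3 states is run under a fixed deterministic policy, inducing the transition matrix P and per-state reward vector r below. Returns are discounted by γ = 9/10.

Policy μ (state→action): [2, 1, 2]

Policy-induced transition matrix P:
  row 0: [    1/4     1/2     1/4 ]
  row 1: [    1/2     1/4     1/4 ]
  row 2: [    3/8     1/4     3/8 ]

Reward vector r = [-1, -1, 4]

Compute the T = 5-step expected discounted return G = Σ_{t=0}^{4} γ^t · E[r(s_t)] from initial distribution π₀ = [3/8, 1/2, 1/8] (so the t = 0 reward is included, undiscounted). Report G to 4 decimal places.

G = 0.8496

t=0: π = [0.3750, 0.5000, 0.1250], E[r] = -0.3750, γ^t·E[r] = -0.375000, running G = -0.375000
t=1: π = [0.3906, 0.3438, 0.2656], E[r] = 0.3281, γ^t·E[r] = 0.295313, running G = -0.079688
t=2: π = [0.3691, 0.3477, 0.2832], E[r] = 0.4160, γ^t·E[r] = 0.336973, running G = 0.257285
t=3: π = [0.3723, 0.3423, 0.2854], E[r] = 0.4270, γ^t·E[r] = 0.311284, running G = 0.568570
t=4: π = [0.3712, 0.3431, 0.2857], E[r] = 0.4284, γ^t·E[r] = 0.281057, running G = 0.849627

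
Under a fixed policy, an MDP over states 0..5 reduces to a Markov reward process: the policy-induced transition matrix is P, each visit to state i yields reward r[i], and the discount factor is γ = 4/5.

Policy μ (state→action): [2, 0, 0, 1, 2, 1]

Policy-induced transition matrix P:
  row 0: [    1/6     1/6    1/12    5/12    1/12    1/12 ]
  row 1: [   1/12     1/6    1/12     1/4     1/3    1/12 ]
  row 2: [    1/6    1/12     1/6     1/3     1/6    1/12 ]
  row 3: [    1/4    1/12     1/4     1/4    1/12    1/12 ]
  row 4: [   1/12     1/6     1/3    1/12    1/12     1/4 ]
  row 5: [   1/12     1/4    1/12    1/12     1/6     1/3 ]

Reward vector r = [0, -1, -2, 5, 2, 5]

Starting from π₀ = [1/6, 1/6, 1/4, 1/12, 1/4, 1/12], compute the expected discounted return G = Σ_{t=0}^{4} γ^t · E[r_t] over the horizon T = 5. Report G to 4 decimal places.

G = 4.7438

t=0: π = [0.1667, 0.1667, 0.2500, 0.0833, 0.2500, 0.0833], E[r] = 0.6667, γ^t·E[r] = 0.666667, running G = 0.666667
t=1: π = [0.1319, 0.1458, 0.1806, 0.2431, 0.1528, 0.1458], E[r] = 1.7431, γ^t·E[r] = 1.394444, running G = 2.061111
t=2: π = [0.1499, 0.1435, 0.1771, 0.2373, 0.1470, 0.1453], E[r] = 1.7089, γ^t·E[r] = 1.093704, running G = 3.154815
t=3: π = [0.1501, 0.1442, 0.1744, 0.2410, 0.1461, 0.1441], E[r] = 1.7250, γ^t·E[r] = 0.883210, running G = 4.038025
t=4: π = [0.1505, 0.1441, 0.1746, 0.2412, 0.1459, 0.1437], E[r] = 1.7232, γ^t·E[r] = 0.705821, running G = 4.743845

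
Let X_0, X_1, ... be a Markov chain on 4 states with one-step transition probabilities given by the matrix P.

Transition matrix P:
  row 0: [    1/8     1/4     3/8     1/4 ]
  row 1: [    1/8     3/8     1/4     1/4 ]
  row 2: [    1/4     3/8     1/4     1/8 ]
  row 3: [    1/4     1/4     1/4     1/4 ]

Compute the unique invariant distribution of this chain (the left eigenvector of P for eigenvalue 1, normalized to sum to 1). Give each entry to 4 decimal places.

π = [0.1861, 0.3248, 0.2733, 0.2158]

Balance equations π_j = Σ_i π_i·P[i][j]:
  π_0 = 1/8·π_0 + 1/8·π_1 + 1/4·π_2 + 1/4·π_3
  π_1 = 1/4·π_0 + 3/8·π_1 + 3/8·π_2 + 1/4·π_3
  π_2 = 3/8·π_0 + 1/4·π_1 + 1/4·π_2 + 1/4·π_3
  normalize: π_0 + π_1 + π_2 + π_3 = 1
Solving the linear system gives exactly π = [94/505, 164/505, 138/505, 109/505].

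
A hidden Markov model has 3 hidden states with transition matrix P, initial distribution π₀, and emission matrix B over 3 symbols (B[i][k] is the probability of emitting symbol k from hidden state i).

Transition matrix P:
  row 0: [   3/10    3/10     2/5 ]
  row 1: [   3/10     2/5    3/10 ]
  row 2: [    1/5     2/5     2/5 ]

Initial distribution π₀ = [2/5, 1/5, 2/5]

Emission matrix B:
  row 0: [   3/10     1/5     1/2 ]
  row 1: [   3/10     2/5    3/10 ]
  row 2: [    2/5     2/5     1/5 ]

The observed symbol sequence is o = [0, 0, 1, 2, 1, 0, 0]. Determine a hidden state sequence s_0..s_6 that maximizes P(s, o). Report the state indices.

path = [2, 2, 1, 0, 2, 2, 2]

t=0: δ = [1.200e-01, 6.000e-02, 1.600e-01]  (obs o_0=0)
t=1: δ = [1.080e-02, 1.920e-02, 2.560e-02]  ψ = [0, 2, 2]  (obs o_1=0)
t=2: δ = [1.152e-03, 4.096e-03, 4.096e-03]  ψ = [1, 2, 2]  (obs o_2=1)
t=3: δ = [6.144e-04, 4.915e-04, 3.277e-04]  ψ = [1, 1, 2]  (obs o_3=2)
t=4: δ = [3.686e-05, 7.864e-05, 9.830e-05]  ψ = [0, 1, 0]  (obs o_4=1)
t=5: δ = [7.078e-06, 1.180e-05, 1.573e-05]  ψ = [1, 2, 2]  (obs o_5=0)
t=6: δ = [1.062e-06, 1.887e-06, 2.517e-06]  ψ = [1, 2, 2]  (obs o_6=0)
backtrack: best end state = 2; path = [2, 2, 1, 0, 2, 2, 2]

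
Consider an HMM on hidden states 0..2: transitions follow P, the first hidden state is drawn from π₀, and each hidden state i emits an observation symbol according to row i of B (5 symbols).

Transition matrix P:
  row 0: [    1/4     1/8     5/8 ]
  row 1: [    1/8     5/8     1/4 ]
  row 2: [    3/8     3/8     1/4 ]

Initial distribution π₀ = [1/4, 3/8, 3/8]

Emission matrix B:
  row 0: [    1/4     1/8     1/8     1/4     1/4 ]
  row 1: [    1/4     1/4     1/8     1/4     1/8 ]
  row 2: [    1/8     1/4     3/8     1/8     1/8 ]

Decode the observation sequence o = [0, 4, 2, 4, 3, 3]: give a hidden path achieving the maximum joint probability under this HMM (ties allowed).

t=0: δ = [6.250e-02, 9.375e-02, 4.688e-02]  (obs o_0=0)
t=1: δ = [4.395e-03, 7.324e-03, 4.883e-03]  ψ = [2, 1, 0]  (obs o_1=4)
t=2: δ = [2.289e-04, 5.722e-04, 1.030e-03]  ψ = [2, 1, 0]  (obs o_2=2)
t=3: δ = [9.656e-05, 4.828e-05, 3.219e-05]  ψ = [2, 2, 2]  (obs o_3=4)
t=4: δ = [6.035e-06, 7.544e-06, 7.544e-06]  ψ = [0, 1, 0]  (obs o_4=3)
t=5: δ = [7.072e-07, 1.179e-06, 4.715e-07]  ψ = [2, 1, 0]  (obs o_5=3)
backtrack: best end state = 1; path = [2, 0, 2, 1, 1, 1]

path = [2, 0, 2, 1, 1, 1]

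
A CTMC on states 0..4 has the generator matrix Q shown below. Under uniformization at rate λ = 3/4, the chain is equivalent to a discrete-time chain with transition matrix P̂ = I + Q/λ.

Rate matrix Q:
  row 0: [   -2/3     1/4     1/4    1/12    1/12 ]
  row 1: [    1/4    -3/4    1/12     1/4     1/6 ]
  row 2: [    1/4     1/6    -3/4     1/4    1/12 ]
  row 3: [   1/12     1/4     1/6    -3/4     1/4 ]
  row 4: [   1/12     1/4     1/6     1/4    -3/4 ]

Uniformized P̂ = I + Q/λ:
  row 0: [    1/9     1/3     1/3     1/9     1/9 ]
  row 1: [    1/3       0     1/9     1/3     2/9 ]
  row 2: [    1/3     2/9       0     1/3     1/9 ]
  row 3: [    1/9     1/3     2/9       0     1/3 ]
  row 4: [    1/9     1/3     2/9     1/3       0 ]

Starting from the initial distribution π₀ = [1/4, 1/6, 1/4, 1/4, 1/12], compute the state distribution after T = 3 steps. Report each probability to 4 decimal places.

t=0: π = [0.2500, 0.1667, 0.2500, 0.2500, 0.0833]
t=1: π = [0.2037, 0.2500, 0.1759, 0.1944, 0.1759]
t=2: π = [0.2058, 0.2305, 0.1780, 0.2233, 0.1626]
t=3: π = [0.2019, 0.2367, 0.1799, 0.2132, 0.1683]

π = [0.2019, 0.2367, 0.1799, 0.2132, 0.1683]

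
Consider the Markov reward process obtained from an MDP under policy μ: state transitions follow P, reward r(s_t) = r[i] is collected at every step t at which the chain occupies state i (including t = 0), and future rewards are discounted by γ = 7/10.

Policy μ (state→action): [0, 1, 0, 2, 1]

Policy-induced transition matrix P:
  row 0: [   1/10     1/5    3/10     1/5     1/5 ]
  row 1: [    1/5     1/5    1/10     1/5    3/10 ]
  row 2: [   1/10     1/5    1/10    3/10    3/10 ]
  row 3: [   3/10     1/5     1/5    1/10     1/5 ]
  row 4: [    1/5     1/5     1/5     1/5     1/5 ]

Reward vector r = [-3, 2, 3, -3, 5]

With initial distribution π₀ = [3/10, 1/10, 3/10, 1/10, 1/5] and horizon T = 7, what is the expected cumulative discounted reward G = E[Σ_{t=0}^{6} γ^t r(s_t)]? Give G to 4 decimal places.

G = 2.9737

t=0: π = [0.3000, 0.1000, 0.3000, 0.1000, 0.2000], E[r] = 0.9000, γ^t·E[r] = 0.900000, running G = 0.900000
t=1: π = [0.1500, 0.2000, 0.1900, 0.2200, 0.2400], E[r] = 1.0600, γ^t·E[r] = 0.742000, running G = 1.642000
t=2: π = [0.1880, 0.2000, 0.1760, 0.1970, 0.2390], E[r] = 0.9680, γ^t·E[r] = 0.474320, running G = 2.116320
t=3: π = [0.1833, 0.2000, 0.1812, 0.1979, 0.2376], E[r] = 0.9880, γ^t·E[r] = 0.338884, running G = 2.455204
t=4: π = [0.1833, 0.2000, 0.1802, 0.1983, 0.2381], E[r] = 0.9862, γ^t·E[r] = 0.236791, running G = 2.691995
t=5: π = [0.1835, 0.2000, 0.1803, 0.1982, 0.2380], E[r] = 0.9860, γ^t·E[r] = 0.165725, running G = 2.857720
t=6: π = [0.1834, 0.2000, 0.1803, 0.1982, 0.2380], E[r] = 0.9861, γ^t·E[r] = 0.116019, running G = 2.973740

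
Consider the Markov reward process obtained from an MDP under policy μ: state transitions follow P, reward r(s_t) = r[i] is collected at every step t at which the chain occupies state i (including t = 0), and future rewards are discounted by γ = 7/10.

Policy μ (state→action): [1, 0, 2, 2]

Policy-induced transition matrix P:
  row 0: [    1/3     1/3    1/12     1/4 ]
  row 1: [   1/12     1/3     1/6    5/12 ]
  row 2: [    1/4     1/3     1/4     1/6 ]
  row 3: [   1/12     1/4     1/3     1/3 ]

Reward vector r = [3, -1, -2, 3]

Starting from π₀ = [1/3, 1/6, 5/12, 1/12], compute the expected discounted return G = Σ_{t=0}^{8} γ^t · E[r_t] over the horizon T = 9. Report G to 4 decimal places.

G = 1.7999

t=0: π = [0.3333, 0.1667, 0.4167, 0.0833], E[r] = 0.2500, γ^t·E[r] = 0.250000, running G = 0.250000
t=1: π = [0.2361, 0.3264, 0.1875, 0.2500], E[r] = 0.7569, γ^t·E[r] = 0.529861, running G = 0.779861
t=2: π = [0.1736, 0.3125, 0.2043, 0.3096], E[r] = 0.7286, γ^t·E[r] = 0.357008, running G = 1.136869
t=3: π = [0.1608, 0.3075, 0.2208, 0.3109], E[r] = 0.6658, γ^t·E[r] = 0.228352, running G = 1.365222
t=4: π = [0.1603, 0.3074, 0.2235, 0.3088], E[r] = 0.6529, γ^t·E[r] = 0.156758, running G = 1.521980
t=5: π = [0.1607, 0.3076, 0.2234, 0.3083], E[r] = 0.6526, γ^t·E[r] = 0.109690, running G = 1.631669
t=6: π = [0.1607, 0.3076, 0.2233, 0.3083], E[r] = 0.6530, γ^t·E[r] = 0.076828, running G = 1.708497
t=7: π = [0.1607, 0.3076, 0.2233, 0.3084], E[r] = 0.6531, γ^t·E[r] = 0.053785, running G = 1.762282
t=8: π = [0.1607, 0.3076, 0.2233, 0.3084], E[r] = 0.6531, γ^t·E[r] = 0.037650, running G = 1.799932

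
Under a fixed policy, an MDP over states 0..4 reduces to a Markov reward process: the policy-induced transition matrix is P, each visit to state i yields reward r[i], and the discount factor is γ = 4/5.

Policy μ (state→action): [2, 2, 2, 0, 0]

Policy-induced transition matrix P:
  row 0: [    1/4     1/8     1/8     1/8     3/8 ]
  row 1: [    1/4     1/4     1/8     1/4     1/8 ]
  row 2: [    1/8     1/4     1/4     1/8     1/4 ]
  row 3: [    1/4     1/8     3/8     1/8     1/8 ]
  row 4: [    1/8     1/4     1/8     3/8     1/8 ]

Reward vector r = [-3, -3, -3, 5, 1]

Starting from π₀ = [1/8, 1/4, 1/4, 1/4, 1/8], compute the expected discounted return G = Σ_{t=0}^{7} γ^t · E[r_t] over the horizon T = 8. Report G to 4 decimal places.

t=0: π = [0.1250, 0.2500, 0.2500, 0.2500, 0.1250], E[r] = -0.5000, γ^t·E[r] = -0.500000, running G = -0.500000
t=1: π = [0.2031, 0.2031, 0.2188, 0.1875, 0.1875], E[r] = -0.7500, γ^t·E[r] = -0.600000, running G = -1.100000
t=2: π = [0.1992, 0.2012, 0.1992, 0.1973, 0.2031], E[r] = -0.6094, γ^t·E[r] = -0.390000, running G = -1.490000
t=3: π = [0.1997, 0.2004, 0.1992, 0.2009, 0.1997], E[r] = -0.5938, γ^t·E[r] = -0.304000, running G = -1.794000
t=4: π = [0.2001, 0.1999, 0.2001, 0.2000, 0.1998], E[r] = -0.6008, γ^t·E[r] = -0.246100, running G = -2.040100
t=5: π = [0.2000, 0.2000, 0.2000, 0.1999, 0.2001], E[r] = -0.6002, γ^t·E[r] = -0.196680, running G = -2.236780
t=6: π = [0.2000, 0.2000, 0.2000, 0.2000, 0.2000], E[r] = -0.5999, γ^t·E[r] = -0.157261, running G = -2.394041
t=7: π = [0.2000, 0.2000, 0.2000, 0.2000, 0.2000], E[r] = -0.6000, γ^t·E[r] = -0.125830, running G = -2.519871

G = -2.5199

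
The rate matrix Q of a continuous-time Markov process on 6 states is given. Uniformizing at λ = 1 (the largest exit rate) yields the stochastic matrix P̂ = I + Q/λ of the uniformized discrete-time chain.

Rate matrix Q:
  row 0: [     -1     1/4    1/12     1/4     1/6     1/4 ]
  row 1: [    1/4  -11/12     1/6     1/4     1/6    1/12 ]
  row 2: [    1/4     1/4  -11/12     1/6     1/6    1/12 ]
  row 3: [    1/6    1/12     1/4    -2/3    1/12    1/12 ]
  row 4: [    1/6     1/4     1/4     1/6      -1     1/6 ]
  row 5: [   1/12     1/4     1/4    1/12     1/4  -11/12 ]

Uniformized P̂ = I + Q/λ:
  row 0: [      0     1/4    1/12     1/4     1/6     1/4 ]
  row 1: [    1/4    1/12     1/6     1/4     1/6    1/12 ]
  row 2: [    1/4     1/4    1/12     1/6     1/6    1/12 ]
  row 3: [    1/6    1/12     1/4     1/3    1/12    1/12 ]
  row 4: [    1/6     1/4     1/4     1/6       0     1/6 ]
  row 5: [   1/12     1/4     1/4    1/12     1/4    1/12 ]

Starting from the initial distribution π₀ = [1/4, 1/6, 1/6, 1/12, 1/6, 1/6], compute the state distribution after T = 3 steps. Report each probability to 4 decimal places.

t=0: π = [0.2500, 0.1667, 0.1667, 0.0833, 0.1667, 0.1667]
t=1: π = [0.1389, 0.2083, 0.1667, 0.2014, 0.1458, 0.1389]
t=2: π = [0.1632, 0.1817, 0.1817, 0.2176, 0.1372, 0.1186]
t=3: π = [0.1599, 0.1834, 0.1774, 0.2218, 0.1356, 0.1220]

π = [0.1599, 0.1834, 0.1774, 0.2218, 0.1356, 0.1220]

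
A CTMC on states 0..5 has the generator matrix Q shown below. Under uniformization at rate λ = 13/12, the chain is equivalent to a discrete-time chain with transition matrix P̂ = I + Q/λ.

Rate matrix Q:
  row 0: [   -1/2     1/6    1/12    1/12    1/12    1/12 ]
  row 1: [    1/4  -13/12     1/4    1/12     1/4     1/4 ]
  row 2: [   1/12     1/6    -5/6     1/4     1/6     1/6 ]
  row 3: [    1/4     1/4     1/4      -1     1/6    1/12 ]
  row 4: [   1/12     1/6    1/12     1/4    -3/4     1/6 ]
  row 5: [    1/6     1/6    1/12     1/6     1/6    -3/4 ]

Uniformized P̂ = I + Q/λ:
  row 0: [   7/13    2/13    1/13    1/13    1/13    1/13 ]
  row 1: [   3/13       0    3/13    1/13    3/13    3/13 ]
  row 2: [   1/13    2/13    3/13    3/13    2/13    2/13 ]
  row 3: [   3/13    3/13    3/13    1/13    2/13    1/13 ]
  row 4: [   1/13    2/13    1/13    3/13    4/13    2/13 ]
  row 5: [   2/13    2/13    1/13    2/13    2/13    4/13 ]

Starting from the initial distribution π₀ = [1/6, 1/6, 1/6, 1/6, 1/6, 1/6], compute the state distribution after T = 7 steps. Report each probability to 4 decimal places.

t=0: π = [0.1667, 0.1667, 0.1667, 0.1667, 0.1667, 0.1667]
t=1: π = [0.2179, 0.1410, 0.1538, 0.1410, 0.1795, 0.1667]
t=2: π = [0.2337, 0.1430, 0.1440, 0.1410, 0.1755, 0.1627]
t=3: π = [0.2410, 0.1427, 0.1428, 0.1386, 0.1739, 0.1611]
t=4: π = [0.2438, 0.1426, 0.1422, 0.1380, 0.1730, 0.1604]
t=5: π = [0.2450, 0.1425, 0.1420, 0.1378, 0.1727, 0.1601]
t=6: π = [0.2454, 0.1425, 0.1419, 0.1376, 0.1725, 0.1600]
t=7: π = [0.2456, 0.1425, 0.1419, 0.1376, 0.1725, 0.1600]

π = [0.2456, 0.1425, 0.1419, 0.1376, 0.1725, 0.1600]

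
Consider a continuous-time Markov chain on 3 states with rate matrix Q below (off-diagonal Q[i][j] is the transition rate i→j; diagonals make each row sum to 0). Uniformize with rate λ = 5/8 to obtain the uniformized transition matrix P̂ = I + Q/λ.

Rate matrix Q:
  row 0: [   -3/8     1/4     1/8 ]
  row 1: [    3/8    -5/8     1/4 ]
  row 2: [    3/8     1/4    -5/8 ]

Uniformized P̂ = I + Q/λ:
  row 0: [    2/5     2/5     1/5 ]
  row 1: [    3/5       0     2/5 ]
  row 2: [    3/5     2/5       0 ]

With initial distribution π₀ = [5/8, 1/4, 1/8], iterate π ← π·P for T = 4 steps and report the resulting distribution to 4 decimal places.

t=0: π = [0.6250, 0.2500, 0.1250]
t=1: π = [0.4750, 0.3000, 0.2250]
t=2: π = [0.5050, 0.2800, 0.2150]
t=3: π = [0.4990, 0.2880, 0.2130]
t=4: π = [0.5002, 0.2848, 0.2150]

π = [0.5002, 0.2848, 0.2150]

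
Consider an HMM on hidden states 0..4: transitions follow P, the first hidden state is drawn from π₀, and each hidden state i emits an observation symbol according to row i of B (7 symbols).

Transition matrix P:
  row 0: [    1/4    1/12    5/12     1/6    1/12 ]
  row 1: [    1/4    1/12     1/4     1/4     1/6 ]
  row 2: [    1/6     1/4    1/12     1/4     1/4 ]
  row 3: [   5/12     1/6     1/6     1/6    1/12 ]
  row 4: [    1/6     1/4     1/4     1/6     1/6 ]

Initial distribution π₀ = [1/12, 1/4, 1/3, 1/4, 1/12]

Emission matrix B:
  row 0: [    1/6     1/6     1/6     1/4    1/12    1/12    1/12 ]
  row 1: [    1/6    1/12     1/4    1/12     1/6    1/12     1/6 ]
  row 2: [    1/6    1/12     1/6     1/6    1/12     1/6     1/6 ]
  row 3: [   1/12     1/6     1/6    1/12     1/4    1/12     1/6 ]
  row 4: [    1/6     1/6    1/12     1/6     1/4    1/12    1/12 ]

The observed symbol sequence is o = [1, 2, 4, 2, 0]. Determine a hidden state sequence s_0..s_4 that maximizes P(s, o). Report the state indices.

path = [3, 0, 3, 0, 2]

t=0: δ = [1.389e-02, 2.083e-02, 2.778e-02, 4.167e-02, 1.389e-02]  (obs o_0=1)
t=1: δ = [2.894e-03, 1.736e-03, 1.157e-03, 1.157e-03, 5.787e-04]  ψ = [3, 2, 3, 2, 2]  (obs o_1=2)
t=2: δ = [6.028e-05, 4.823e-05, 1.005e-04, 1.206e-04, 7.234e-05]  ψ = [0, 2, 0, 0, 1]  (obs o_2=4)
t=3: δ = [8.372e-06, 6.279e-06, 4.186e-06, 4.186e-06, 2.093e-06]  ψ = [3, 2, 0, 2, 2]  (obs o_3=2)
t=4: δ = [3.489e-07, 1.744e-07, 5.814e-07, 1.308e-07, 1.744e-07]  ψ = [0, 2, 0, 1, 1]  (obs o_4=0)
backtrack: best end state = 2; path = [3, 0, 3, 0, 2]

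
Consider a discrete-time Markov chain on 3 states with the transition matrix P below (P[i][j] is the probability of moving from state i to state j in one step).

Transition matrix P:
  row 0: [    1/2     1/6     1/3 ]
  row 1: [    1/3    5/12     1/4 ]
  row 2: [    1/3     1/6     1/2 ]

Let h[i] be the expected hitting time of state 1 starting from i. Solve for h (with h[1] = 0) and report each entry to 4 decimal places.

First-step conditioning: h[1] = 0; for i ≠ 1, h[i] = 1 + Σ_k P[i][k]·h[k].
  h[0] = 1 + 1/2·h[0] + 1/3·h[2]
  h[2] = 1 + 1/3·h[0] + 1/2·h[2]
Solving the 2×2 linear system over states ≠ 1 gives exactly h = [6, 0, 6] (h[1] = 0 is the target).

h = [6.0000, 0.0000, 6.0000]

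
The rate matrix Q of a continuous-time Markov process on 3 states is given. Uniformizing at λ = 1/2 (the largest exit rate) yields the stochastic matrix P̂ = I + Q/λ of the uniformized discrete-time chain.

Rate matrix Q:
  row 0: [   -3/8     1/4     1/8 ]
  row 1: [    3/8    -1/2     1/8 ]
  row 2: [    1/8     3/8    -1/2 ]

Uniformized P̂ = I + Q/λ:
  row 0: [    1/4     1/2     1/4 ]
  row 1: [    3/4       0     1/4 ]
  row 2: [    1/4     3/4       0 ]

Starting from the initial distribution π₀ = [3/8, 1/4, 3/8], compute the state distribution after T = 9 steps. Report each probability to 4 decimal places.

π = [0.4328, 0.3672, 0.2000]

t=0: π = [0.3750, 0.2500, 0.3750]
t=1: π = [0.3750, 0.4688, 0.1563]
t=2: π = [0.4844, 0.3047, 0.2109]
t=3: π = [0.4023, 0.4004, 0.1973]
t=4: π = [0.4502, 0.3491, 0.2007]
t=5: π = [0.4246, 0.3756, 0.1998]
t=6: π = [0.4378, 0.3622, 0.2000]
t=7: π = [0.4311, 0.3689, 0.2000]
t=8: π = [0.4345, 0.3655, 0.2000]
t=9: π = [0.4328, 0.3672, 0.2000]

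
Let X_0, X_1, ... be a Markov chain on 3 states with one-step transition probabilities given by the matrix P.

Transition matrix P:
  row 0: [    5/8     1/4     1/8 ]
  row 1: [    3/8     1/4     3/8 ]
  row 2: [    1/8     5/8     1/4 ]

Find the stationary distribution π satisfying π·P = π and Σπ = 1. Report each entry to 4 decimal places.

π = [0.4200, 0.3400, 0.2400]

Balance equations π_j = Σ_i π_i·P[i][j]:
  π_0 = 5/8·π_0 + 3/8·π_1 + 1/8·π_2
  π_1 = 1/4·π_0 + 1/4·π_1 + 5/8·π_2
  normalize: π_0 + π_1 + π_2 = 1
Solving the linear system gives exactly π = [21/50, 17/50, 6/25].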